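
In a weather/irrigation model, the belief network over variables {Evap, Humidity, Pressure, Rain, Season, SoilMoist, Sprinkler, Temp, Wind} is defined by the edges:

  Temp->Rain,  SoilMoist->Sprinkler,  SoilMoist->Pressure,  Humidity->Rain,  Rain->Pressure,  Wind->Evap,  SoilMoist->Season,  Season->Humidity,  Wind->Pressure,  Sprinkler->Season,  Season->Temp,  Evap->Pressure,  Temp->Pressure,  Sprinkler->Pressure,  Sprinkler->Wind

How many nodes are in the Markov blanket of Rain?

7

A node's Markov blanket = Pa ∪ Ch ∪ (parents of Ch other than the node itself).
Rain has parents Humidity, Temp.
Rain has child Pressure.
For each child, the remaining parents (spouses of Rain):
  Pressure: Evap, SoilMoist, Sprinkler, Temp, Wind
MB(Rain) = {Evap, Humidity, Pressure, SoilMoist, Sprinkler, Temp, Wind}, which has 7 nodes.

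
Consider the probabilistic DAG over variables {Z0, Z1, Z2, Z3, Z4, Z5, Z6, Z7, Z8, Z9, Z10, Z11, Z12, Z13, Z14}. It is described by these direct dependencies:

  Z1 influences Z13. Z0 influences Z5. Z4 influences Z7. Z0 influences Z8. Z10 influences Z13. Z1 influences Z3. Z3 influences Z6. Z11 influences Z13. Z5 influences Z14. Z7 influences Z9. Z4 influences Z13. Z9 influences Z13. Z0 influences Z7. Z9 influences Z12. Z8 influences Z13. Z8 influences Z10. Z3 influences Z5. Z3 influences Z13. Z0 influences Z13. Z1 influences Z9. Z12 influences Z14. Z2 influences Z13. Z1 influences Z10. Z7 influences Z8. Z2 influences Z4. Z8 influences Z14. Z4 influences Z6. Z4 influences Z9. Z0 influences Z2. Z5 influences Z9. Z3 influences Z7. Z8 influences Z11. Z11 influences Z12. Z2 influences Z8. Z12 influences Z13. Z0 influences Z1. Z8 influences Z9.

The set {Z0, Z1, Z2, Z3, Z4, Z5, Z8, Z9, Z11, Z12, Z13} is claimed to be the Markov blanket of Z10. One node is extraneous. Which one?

Z5

A node's Markov blanket = Pa ∪ Ch ∪ (parents of Ch other than the node itself).
Z10's parents: Z1, Z8.
Z10's children: Z13.
Parents of each child, excluding Z10:
  Z13: Z0, Z1, Z2, Z3, Z4, Z8, Z9, Z11, Z12
MB(Z10) = {Z0, Z1, Z2, Z3, Z4, Z8, Z9, Z11, Z12, Z13}.
Z5 is neither a parent, child, nor co-parent of Z10, so it does not belong.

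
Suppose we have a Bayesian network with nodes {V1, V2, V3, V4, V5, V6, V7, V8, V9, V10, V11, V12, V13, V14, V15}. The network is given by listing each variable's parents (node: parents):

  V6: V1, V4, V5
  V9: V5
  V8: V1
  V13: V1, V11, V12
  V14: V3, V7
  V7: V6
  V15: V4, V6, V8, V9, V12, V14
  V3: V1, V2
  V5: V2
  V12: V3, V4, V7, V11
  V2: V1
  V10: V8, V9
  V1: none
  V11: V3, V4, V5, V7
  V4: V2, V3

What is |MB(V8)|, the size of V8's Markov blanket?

The Markov blanket of a node is its parents, its children, and the other parents of its children.
V8's parents: V1.
V8's children: V10, V15.
For each child, the remaining parents (spouses of V8):
  parents(V10) \ {V8} = {V9}.
  V15 also has parents V4, V6, V9, V12, V14.
MB(V8) = {V1, V4, V6, V9, V10, V12, V14, V15}, which has 8 nodes.

8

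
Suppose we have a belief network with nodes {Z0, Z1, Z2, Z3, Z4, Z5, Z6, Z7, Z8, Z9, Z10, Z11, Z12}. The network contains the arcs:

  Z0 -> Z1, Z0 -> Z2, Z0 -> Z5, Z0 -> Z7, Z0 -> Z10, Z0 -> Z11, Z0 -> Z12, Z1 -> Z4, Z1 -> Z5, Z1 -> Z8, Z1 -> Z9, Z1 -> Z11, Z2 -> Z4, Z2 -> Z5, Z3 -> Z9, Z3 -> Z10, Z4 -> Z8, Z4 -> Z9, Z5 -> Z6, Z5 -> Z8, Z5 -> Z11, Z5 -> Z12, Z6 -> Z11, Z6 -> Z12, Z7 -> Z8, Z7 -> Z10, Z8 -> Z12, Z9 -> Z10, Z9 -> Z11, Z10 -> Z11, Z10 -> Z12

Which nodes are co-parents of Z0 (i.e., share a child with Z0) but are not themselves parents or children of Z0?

Children of Z0: Z1, Z2, Z5, Z7, Z10, Z11, Z12.
  Z1: —
  Z2: —
  Z5: Z1, Z2
  Z7: —
  Z10: Z3, Z7, Z9
  Z11: Z1, Z5, Z6, Z9, Z10
  Z12: Z5, Z6, Z8, Z10
Excluding nodes already adjacent to Z0 (Z1, Z2, Z5, Z7, Z10, Z11, Z12), the co-parent-only contribution is {Z3, Z6, Z8, Z9}.

{Z3, Z6, Z8, Z9}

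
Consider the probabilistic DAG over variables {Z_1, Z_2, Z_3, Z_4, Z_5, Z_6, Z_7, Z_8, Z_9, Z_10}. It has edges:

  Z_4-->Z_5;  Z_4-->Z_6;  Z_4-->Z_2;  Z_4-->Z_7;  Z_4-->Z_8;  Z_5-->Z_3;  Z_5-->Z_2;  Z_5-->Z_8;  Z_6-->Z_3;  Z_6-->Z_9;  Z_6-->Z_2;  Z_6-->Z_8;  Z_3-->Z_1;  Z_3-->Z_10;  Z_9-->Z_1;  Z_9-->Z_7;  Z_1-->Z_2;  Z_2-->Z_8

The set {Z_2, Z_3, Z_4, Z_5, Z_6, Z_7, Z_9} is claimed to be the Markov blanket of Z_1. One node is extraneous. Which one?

Recall MB(v) = parents ∪ children ∪ spouses, where spouses are the other parents of v's children.
Z_1's parents: Z_3, Z_9.
Ch(Z_1) = {Z_2}.
For each child, the remaining parents (spouses of Z_1):
  Z_2 also has parents Z_4, Z_5, Z_6.
MB(Z_1) = {Z_2, Z_3, Z_4, Z_5, Z_6, Z_9}.
Z_7 is neither a parent, child, nor co-parent of Z_1, so it does not belong.

Z_7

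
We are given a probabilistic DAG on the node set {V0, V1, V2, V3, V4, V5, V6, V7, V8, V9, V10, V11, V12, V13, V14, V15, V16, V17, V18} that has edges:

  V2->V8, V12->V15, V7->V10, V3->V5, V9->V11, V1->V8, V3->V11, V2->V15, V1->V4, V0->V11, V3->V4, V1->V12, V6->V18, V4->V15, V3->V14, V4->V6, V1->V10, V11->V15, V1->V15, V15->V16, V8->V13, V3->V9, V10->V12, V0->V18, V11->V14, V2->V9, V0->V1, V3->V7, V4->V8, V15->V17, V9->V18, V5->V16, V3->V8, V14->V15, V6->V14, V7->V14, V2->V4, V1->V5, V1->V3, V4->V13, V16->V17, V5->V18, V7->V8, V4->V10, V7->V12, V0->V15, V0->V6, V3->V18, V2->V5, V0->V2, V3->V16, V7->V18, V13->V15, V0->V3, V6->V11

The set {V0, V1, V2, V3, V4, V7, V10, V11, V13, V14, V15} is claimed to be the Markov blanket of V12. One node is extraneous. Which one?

V12's parents: V1, V7, V10.
V12's children: V15.
For each child, the remaining parents (spouses of V12):
  V15 also has parents V0, V1, V2, V4, V11, V13, V14.
MB(V12) = {V0, V1, V2, V4, V7, V10, V11, V13, V14, V15}.
V3 is neither a parent, child, nor co-parent of V12, so it does not belong.

V3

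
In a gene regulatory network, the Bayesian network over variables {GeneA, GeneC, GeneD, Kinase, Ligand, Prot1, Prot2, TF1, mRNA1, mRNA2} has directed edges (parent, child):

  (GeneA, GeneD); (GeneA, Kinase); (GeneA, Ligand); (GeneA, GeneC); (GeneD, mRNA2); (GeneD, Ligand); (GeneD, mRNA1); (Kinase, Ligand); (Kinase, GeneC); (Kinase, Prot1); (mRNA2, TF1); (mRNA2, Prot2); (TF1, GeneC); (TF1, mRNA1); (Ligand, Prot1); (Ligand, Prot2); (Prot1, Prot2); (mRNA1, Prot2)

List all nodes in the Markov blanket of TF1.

{GeneA, GeneC, GeneD, Kinase, mRNA1, mRNA2}

TF1 has parent mRNA2.
TF1's children: GeneC, mRNA1.
Co-parents of TF1 (other parents of its children):
  GeneC: GeneA, Kinase
  mRNA1: GeneD
So the Markov blanket of TF1 is {GeneA, GeneC, GeneD, Kinase, mRNA1, mRNA2}.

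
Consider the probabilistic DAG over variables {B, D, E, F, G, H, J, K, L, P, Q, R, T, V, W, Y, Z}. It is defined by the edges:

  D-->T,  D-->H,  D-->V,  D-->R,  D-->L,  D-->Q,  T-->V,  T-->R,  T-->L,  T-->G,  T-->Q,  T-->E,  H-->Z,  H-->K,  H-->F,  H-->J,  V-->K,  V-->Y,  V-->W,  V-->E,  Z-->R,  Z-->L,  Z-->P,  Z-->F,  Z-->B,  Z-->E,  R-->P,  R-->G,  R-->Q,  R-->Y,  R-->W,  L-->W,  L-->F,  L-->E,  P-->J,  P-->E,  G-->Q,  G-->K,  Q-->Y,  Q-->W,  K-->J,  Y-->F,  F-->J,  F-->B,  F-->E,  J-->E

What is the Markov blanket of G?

G's parents: R, T.
Ch(G) = {K, Q}.
For each child, the remaining parents (spouses of G):
  Q also has parents D, R, T.
  parents(K) \ {G} = {H, V}.
MB(G) = {D, H, K, Q, R, T, V}.

{D, H, K, Q, R, T, V}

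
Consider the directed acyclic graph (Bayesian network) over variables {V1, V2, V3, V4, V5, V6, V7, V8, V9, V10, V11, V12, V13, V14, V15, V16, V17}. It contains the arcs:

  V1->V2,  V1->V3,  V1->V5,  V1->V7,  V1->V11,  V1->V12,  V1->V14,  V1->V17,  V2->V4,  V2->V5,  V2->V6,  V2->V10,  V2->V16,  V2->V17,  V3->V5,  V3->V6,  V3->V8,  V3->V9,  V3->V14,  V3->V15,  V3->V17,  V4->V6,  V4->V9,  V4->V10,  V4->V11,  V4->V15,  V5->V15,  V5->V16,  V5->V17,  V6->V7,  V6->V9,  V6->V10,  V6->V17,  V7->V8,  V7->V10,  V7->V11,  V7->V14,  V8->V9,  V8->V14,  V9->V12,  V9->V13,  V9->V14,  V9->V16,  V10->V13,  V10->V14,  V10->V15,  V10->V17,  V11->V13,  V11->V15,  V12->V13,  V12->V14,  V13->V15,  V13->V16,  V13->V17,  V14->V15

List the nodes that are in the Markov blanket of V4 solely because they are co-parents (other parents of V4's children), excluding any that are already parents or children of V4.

{V1, V3, V5, V7, V8, V13, V14}

Children of V4: V6, V9, V10, V11, V15.
  V6 also has parents V2, V3.
  V9's other parents are V3, V6, V8.
  V10 also has parents V2, V6, V7.
  V11's other parents are V1, V7.
  parents(V15) \ {V4} = {V3, V5, V10, V11, V13, V14}.
Excluding nodes already adjacent to V4 (V2, V6, V9, V10, V11, V15), the co-parent-only contribution is {V1, V3, V5, V7, V8, V13, V14}.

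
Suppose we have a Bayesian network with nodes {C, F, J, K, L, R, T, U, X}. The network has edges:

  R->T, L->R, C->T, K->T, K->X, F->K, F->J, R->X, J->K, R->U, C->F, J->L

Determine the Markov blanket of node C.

By definition, MB(C) is built from C's parents, C's children, and the co-parents of C.
C has children F, T.
Parents of C: none.
Co-parents of C (other parents of its children):
  F has no other parent.
  T's other parents are K, R.
So the Markov blanket of C is {F, K, R, T}.

{F, K, R, T}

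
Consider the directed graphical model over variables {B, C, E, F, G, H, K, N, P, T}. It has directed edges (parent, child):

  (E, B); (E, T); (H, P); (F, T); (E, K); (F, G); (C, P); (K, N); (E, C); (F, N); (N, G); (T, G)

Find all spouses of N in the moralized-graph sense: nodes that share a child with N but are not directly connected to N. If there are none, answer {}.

Children of N: G.
  G's other parents are F, T.
Excluding nodes already adjacent to N (F, G, K), the co-parent-only contribution is {T}.

{T}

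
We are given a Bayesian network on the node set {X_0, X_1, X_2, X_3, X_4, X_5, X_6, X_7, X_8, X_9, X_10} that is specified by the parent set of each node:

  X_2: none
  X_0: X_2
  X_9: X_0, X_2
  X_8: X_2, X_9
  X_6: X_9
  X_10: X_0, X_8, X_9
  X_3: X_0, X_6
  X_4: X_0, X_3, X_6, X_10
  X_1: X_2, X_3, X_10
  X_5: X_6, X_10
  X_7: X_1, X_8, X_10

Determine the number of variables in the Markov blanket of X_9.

Recall MB(v) = parents ∪ children ∪ spouses, where spouses are the other parents of v's children.
X_9's parents: X_0, X_2.
Children of X_9: X_6, X_8, X_10.
Other parents of X_9's children:
  X_8: X_2
  X_6: —
  X_10: X_0, X_8
MB(X_9) = {X_0, X_2, X_6, X_8, X_10}, which has 5 nodes.

5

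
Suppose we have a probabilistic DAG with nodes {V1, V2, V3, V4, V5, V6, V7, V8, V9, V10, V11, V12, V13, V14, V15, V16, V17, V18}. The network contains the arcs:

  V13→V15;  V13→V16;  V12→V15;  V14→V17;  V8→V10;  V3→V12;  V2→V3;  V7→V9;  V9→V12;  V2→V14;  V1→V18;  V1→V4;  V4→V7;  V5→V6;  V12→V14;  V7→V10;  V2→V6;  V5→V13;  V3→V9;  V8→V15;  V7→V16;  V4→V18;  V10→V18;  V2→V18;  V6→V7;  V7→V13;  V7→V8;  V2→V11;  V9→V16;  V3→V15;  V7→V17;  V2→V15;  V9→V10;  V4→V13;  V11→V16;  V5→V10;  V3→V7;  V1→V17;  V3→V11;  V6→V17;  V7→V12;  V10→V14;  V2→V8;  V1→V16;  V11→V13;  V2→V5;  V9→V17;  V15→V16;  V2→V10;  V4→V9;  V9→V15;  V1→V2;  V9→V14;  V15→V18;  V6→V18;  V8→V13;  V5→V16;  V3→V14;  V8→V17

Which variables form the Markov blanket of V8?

{V1, V2, V3, V4, V5, V6, V7, V9, V10, V11, V12, V13, V14, V15, V17}

A node's Markov blanket = Pa ∪ Ch ∪ (parents of Ch other than the node itself).
V8 has children V10, V13, V15, V17.
Pa(V8) = {V2, V7}.
Other parents of V8's children:
  V10: V2, V5, V7, V9
  V13: V4, V5, V7, V11
  V15: V2, V3, V9, V12, V13
  V17: V1, V6, V7, V9, V14
Taking the union gives {V1, V2, V3, V4, V5, V6, V7, V9, V10, V11, V12, V13, V14, V15, V17}.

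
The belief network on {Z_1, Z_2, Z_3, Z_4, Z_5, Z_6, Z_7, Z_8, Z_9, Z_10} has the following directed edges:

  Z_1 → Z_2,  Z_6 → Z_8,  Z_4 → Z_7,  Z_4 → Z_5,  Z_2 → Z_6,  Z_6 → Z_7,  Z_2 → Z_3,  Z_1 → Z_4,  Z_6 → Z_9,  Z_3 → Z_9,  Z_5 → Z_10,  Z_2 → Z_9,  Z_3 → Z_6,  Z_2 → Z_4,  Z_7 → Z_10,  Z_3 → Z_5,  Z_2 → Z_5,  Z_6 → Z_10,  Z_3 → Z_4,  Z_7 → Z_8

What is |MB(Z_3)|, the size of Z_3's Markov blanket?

Z_3 has parent Z_2.
Children of Z_3: Z_4, Z_5, Z_6, Z_9.
Co-parents of Z_3 (other parents of its children):
  Z_4: Z_1, Z_2
  Z_5: Z_2, Z_4
  Z_6: Z_2
  Z_9: Z_2, Z_6
MB(Z_3) = {Z_1, Z_2, Z_4, Z_5, Z_6, Z_9}, which has 6 nodes.

6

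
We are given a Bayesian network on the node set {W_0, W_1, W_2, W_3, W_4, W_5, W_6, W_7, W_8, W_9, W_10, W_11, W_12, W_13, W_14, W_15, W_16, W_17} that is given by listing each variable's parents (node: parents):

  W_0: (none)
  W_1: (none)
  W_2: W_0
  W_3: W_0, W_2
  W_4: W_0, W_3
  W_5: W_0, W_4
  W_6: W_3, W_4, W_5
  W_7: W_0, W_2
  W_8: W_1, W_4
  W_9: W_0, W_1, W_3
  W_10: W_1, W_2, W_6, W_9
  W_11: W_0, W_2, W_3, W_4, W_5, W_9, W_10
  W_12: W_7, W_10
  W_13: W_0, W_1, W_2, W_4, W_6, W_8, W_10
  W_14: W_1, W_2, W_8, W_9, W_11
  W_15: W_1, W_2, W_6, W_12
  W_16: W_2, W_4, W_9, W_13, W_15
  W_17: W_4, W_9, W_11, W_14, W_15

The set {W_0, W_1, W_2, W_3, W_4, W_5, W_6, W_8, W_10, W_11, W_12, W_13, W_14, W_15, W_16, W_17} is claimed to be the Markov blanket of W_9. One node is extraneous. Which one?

The Markov blanket of a node is its parents, its children, and the other parents of its children.
Parents of W_9: W_0, W_1, W_3.
Children of W_9: W_10, W_11, W_14, W_16, W_17.
For each child, the remaining parents (spouses of W_9):
  W_10's other parents are W_1, W_2, W_6.
  W_11's other parents are W_0, W_2, W_3, W_4, W_5, W_10.
  parents(W_14) \ {W_9} = {W_1, W_2, W_8, W_11}.
  W_16 also has parents W_2, W_4, W_13, W_15.
  parents(W_17) \ {W_9} = {W_4, W_11, W_14, W_15}.
MB(W_9) = {W_0, W_1, W_2, W_3, W_4, W_5, W_6, W_8, W_10, W_11, W_13, W_14, W_15, W_16, W_17}.
W_12 is neither a parent, child, nor co-parent of W_9, so it does not belong.

W_12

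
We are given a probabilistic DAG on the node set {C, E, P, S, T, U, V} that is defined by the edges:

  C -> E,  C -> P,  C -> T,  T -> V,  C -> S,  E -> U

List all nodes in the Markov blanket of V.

{T}

By definition, MB(V) is built from V's parents, V's children, and the co-parents of V.
Parents of V: T.
Ch(V) = {}.
With no children, V has no spouses; the co-parent set is empty.
MB(V) = {T}.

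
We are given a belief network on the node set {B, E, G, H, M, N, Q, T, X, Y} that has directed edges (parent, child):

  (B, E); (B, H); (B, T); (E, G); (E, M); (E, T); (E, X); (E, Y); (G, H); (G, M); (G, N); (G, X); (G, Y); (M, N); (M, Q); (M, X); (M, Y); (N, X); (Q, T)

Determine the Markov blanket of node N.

N's parents: G, M.
Children of N: X.
Other parents of N's children:
  X: E, G, M
Taking the union gives {E, G, M, X}.

{E, G, M, X}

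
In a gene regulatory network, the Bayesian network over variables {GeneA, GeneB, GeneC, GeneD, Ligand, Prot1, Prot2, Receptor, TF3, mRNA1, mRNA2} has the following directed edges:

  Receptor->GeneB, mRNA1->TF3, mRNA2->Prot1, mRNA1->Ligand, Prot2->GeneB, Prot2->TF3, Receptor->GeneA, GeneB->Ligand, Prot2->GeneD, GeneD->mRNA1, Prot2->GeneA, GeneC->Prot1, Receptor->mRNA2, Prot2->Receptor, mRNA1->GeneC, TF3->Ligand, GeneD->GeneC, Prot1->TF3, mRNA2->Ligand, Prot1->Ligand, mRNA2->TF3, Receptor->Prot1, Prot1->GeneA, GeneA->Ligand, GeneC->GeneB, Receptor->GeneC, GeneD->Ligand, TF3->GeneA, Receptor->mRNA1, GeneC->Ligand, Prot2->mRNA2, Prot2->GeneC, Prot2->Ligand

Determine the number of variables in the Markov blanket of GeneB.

10

Children of GeneB: Ligand.
GeneB's parents: GeneC, Prot2, Receptor.
Co-parents of GeneB (other parents of its children):
  Ligand also has parents GeneA, GeneC, GeneD, Prot1, Prot2, TF3, mRNA1, mRNA2.
MB(GeneB) = {GeneA, GeneC, GeneD, Ligand, Prot1, Prot2, Receptor, TF3, mRNA1, mRNA2}, which has 10 nodes.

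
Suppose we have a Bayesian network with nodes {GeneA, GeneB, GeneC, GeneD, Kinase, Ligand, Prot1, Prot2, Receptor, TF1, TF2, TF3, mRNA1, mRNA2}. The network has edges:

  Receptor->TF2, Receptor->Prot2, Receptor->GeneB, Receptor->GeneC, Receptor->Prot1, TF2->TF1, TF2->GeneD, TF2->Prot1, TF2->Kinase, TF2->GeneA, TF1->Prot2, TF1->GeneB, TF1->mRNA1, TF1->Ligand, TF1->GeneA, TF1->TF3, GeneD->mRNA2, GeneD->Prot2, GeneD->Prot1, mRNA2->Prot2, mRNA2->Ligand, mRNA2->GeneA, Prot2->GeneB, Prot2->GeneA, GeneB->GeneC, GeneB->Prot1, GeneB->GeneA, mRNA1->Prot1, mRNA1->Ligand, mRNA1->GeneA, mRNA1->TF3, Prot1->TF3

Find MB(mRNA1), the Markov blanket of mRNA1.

{GeneA, GeneB, GeneD, Ligand, Prot1, Prot2, Receptor, TF1, TF2, TF3, mRNA2}

A node's Markov blanket = Pa ∪ Ch ∪ (parents of Ch other than the node itself).
Ch(mRNA1) = {GeneA, Ligand, Prot1, TF3}.
Parents of mRNA1: TF1.
Co-parents of mRNA1 (other parents of its children):
  parents(Prot1) \ {mRNA1} = {GeneB, GeneD, Receptor, TF2}.
  Ligand also has parents TF1, mRNA2.
  GeneA also has parents GeneB, Prot2, TF1, TF2, mRNA2.
  TF3 also has parents Prot1, TF1.
MB(mRNA1) = {GeneA, GeneB, GeneD, Ligand, Prot1, Prot2, Receptor, TF1, TF2, TF3, mRNA2}.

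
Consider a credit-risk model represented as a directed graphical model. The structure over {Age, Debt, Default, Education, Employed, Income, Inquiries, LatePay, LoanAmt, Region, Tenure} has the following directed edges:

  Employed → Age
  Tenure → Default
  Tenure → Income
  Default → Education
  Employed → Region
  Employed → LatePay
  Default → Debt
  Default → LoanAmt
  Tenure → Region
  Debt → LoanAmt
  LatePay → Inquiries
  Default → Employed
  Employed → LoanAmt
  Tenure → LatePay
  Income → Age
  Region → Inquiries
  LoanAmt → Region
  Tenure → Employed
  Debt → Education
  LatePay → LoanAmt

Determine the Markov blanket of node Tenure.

A node's Markov blanket = Pa ∪ Ch ∪ (parents of Ch other than the node itself).
Tenure's parents: none.
Tenure has children Default, Employed, Income, LatePay, Region.
Parents of each child, excluding Tenure:
  Default: no additional parents.
  parents(Employed) \ {Tenure} = {Default}.
  parents(LatePay) \ {Tenure} = {Employed}.
  Income has no other parent.
  Region also has parents Employed, LoanAmt.
MB(Tenure) = {Default, Employed, Income, LatePay, LoanAmt, Region}.

{Default, Employed, Income, LatePay, LoanAmt, Region}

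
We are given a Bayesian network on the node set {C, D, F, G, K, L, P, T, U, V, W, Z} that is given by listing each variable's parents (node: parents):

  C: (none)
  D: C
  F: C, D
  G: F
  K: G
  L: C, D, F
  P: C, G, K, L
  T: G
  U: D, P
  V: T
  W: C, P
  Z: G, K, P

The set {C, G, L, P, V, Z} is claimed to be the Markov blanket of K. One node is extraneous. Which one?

By definition, MB(K) is built from K's parents, K's children, and the co-parents of K.
Pa(K) = {G}.
Ch(K) = {P, Z}.
Other parents of K's children:
  parents(P) \ {K} = {C, G, L}.
  Z also has parents G, P.
MB(K) = {C, G, L, P, Z}.
V is neither a parent, child, nor co-parent of K, so it does not belong.

V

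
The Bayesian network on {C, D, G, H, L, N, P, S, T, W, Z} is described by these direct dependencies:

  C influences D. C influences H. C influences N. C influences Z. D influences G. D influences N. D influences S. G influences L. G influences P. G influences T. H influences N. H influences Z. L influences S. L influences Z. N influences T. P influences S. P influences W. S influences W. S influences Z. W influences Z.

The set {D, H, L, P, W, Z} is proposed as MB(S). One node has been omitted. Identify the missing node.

C

A node's Markov blanket = Pa ∪ Ch ∪ (parents of Ch other than the node itself).
S's parents: D, L, P.
Children of S: W, Z.
Other parents of S's children:
  W: P
  Z: C, H, L, W
MB(S) = {C, D, H, L, P, W, Z}.
Comparing with the claimed set, C is missing.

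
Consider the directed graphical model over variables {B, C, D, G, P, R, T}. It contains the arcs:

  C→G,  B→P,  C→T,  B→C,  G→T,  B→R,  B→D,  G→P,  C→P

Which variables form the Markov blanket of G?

A node's Markov blanket = Pa ∪ Ch ∪ (parents of Ch other than the node itself).
G has parent C.
Ch(G) = {P, T}.
Co-parents of G (other parents of its children):
  P's other parents are B, C.
  T's other parent is C.
MB(G) = {B, C, P, T}.

{B, C, P, T}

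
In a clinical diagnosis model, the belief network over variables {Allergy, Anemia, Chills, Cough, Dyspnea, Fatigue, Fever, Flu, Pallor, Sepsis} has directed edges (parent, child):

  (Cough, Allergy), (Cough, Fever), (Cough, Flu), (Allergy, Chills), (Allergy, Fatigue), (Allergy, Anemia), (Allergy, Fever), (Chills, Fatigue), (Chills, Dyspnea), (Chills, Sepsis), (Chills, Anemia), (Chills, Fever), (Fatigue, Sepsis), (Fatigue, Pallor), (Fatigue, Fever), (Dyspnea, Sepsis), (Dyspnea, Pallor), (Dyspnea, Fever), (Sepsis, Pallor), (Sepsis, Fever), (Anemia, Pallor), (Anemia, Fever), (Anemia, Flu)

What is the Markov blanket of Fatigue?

{Allergy, Anemia, Chills, Cough, Dyspnea, Fever, Pallor, Sepsis}

By definition, MB(Fatigue) is built from Fatigue's parents, Fatigue's children, and the co-parents of Fatigue.
Children of Fatigue: Fever, Pallor, Sepsis.
Pa(Fatigue) = {Allergy, Chills}.
Parents of each child, excluding Fatigue:
  parents(Sepsis) \ {Fatigue} = {Chills, Dyspnea}.
  Pallor's other parents are Anemia, Dyspnea, Sepsis.
  Fever also has parents Allergy, Anemia, Chills, Cough, Dyspnea, Sepsis.
So the Markov blanket of Fatigue is {Allergy, Anemia, Chills, Cough, Dyspnea, Fever, Pallor, Sepsis}.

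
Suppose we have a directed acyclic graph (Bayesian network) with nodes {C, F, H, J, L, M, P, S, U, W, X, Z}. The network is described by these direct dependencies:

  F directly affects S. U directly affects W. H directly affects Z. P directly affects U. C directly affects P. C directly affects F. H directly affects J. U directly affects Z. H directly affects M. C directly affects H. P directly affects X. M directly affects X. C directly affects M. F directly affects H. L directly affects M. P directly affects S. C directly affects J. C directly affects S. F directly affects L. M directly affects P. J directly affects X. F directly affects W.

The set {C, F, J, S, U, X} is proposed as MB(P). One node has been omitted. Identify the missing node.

P has parents C, M.
P has children S, U, X.
For each child, the remaining parents (spouses of P):
  S also has parents C, F.
  U: no additional parents.
  X's other parents are J, M.
MB(P) = {C, F, J, M, S, U, X}.
Comparing with the claimed set, M is missing.

M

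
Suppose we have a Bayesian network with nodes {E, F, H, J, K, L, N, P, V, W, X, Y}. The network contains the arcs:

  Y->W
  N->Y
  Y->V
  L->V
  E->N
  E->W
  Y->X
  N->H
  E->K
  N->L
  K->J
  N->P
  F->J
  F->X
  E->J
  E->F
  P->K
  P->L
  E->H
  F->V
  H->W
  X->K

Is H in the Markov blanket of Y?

H is a co-parent of Y: both are parents of W.
So H ∈ MB(Y).

Yes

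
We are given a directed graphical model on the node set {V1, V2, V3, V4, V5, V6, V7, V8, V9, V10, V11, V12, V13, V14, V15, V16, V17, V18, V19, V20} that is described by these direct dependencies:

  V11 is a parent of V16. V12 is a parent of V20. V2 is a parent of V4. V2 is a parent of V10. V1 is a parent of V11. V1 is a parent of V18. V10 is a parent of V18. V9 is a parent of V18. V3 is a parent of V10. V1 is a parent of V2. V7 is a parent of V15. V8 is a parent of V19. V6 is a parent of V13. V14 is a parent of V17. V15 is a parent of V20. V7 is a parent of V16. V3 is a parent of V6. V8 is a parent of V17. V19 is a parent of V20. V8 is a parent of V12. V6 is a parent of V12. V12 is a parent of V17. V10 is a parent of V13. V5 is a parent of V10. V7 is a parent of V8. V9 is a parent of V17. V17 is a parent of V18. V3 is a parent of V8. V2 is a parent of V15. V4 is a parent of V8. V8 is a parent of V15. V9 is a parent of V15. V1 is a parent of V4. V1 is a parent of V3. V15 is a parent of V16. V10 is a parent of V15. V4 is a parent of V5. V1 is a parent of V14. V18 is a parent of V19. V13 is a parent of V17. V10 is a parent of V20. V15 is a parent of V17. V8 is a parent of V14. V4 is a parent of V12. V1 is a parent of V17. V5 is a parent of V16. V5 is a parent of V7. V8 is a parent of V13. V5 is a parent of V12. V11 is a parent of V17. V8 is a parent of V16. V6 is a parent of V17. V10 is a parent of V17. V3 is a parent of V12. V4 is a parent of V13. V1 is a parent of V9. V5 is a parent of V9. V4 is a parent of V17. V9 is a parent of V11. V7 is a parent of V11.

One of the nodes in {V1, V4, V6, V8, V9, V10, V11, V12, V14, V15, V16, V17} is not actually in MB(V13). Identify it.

V16

The Markov blanket of a node is its parents, its children, and the other parents of its children.
Pa(V13) = {V4, V6, V8, V10}.
V13's children: V17.
For each child, the remaining parents (spouses of V13):
  V17: V1, V4, V6, V8, V9, V10, V11, V12, V14, V15
MB(V13) = {V1, V4, V6, V8, V9, V10, V11, V12, V14, V15, V17}.
V16 is neither a parent, child, nor co-parent of V13, so it does not belong.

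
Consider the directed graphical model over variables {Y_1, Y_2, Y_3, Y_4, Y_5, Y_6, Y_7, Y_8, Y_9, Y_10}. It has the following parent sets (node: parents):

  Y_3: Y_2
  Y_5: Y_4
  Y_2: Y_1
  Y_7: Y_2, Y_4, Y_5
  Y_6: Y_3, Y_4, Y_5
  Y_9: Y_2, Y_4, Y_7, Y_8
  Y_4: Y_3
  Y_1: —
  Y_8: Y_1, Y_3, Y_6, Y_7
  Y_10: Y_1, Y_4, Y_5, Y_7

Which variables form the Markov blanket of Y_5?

Pa(Y_5) = {Y_4}.
Children of Y_5: Y_6, Y_7, Y_10.
For each child, the remaining parents (spouses of Y_5):
  parents(Y_6) \ {Y_5} = {Y_3, Y_4}.
  Y_7's other parents are Y_2, Y_4.
  Y_10's other parents are Y_1, Y_4, Y_7.
Taking the union gives {Y_1, Y_2, Y_3, Y_4, Y_6, Y_7, Y_10}.

{Y_1, Y_2, Y_3, Y_4, Y_6, Y_7, Y_10}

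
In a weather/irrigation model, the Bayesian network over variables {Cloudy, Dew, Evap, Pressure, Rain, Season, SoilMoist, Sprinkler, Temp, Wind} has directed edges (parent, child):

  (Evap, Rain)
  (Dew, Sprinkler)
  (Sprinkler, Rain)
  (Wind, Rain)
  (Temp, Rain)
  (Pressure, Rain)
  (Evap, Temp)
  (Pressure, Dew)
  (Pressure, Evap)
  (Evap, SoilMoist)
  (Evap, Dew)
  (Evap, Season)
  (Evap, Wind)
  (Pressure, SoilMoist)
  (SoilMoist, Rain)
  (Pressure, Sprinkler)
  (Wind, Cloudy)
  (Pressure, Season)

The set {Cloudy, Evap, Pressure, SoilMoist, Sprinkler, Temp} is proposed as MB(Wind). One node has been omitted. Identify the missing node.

Rain

Ch(Wind) = {Cloudy, Rain}.
Wind has parent Evap.
Co-parents of Wind (other parents of its children):
  Cloudy: —
  Rain: Evap, Pressure, SoilMoist, Sprinkler, Temp
MB(Wind) = {Cloudy, Evap, Pressure, Rain, SoilMoist, Sprinkler, Temp}.
Comparing with the claimed set, Rain is missing.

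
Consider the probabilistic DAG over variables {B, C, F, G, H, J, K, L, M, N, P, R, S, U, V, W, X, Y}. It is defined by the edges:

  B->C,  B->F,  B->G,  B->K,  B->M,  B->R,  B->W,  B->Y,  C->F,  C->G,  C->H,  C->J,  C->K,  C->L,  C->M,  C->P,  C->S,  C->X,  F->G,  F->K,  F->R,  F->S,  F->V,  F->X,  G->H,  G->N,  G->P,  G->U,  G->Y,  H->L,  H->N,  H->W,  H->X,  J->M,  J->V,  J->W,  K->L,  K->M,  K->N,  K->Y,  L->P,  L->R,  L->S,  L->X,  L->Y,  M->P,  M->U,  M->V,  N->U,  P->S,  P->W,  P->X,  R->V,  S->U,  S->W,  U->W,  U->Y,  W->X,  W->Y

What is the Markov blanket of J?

A node's Markov blanket = Pa ∪ Ch ∪ (parents of Ch other than the node itself).
Parents of J: C.
Ch(J) = {M, V, W}.
For each child, the remaining parents (spouses of J):
  M also has parents B, C, K.
  parents(V) \ {J} = {F, M, R}.
  parents(W) \ {J} = {B, H, P, S, U}.
MB(J) = {B, C, F, H, K, M, P, R, S, U, V, W}.

{B, C, F, H, K, M, P, R, S, U, V, W}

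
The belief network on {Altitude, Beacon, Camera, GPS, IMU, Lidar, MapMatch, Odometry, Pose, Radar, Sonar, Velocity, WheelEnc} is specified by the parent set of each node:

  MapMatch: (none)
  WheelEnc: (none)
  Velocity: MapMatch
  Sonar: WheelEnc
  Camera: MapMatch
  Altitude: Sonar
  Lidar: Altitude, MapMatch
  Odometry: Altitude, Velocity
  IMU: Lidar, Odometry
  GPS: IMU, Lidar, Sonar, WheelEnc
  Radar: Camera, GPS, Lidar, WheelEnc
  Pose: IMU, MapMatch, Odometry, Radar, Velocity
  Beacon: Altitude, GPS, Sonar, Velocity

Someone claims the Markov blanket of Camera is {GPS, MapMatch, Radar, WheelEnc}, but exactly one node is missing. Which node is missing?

Lidar

The Markov blanket of a node is its parents, its children, and the other parents of its children.
Pa(Camera) = {MapMatch}.
Children of Camera: Radar.
Co-parents of Camera (other parents of its children):
  Radar: GPS, Lidar, WheelEnc
MB(Camera) = {GPS, Lidar, MapMatch, Radar, WheelEnc}.
Comparing with the claimed set, Lidar is missing.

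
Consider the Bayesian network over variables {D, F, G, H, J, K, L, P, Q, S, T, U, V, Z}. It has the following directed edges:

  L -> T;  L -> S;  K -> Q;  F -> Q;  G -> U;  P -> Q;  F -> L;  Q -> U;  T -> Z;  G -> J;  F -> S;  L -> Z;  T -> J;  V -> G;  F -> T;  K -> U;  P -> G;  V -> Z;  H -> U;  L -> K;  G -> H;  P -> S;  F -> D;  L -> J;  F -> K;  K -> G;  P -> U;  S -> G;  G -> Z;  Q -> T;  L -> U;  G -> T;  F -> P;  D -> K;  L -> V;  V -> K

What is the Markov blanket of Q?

A node's Markov blanket = Pa ∪ Ch ∪ (parents of Ch other than the node itself).
Q's parents: F, K, P.
Children of Q: T, U.
For each child, the remaining parents (spouses of Q):
  T also has parents F, G, L.
  U also has parents G, H, K, L, P.
Union: {F, K, P} ∪ {T, U} ∪ {F, G, H, K, L, P} = {F, G, H, K, L, P, T, U}.

{F, G, H, K, L, P, T, U}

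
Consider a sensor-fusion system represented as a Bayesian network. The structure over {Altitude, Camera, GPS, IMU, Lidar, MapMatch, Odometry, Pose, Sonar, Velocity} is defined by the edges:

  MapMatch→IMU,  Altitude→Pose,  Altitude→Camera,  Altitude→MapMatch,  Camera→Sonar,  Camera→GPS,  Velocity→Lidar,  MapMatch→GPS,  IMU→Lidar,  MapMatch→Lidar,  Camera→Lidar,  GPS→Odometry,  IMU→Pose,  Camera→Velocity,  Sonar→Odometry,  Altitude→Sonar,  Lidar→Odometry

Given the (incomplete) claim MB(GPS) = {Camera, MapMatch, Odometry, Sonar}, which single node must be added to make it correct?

Parents of GPS: Camera, MapMatch.
Ch(GPS) = {Odometry}.
Parents of each child, excluding GPS:
  Odometry's other parents are Lidar, Sonar.
MB(GPS) = {Camera, Lidar, MapMatch, Odometry, Sonar}.
Comparing with the claimed set, Lidar is missing.

Lidar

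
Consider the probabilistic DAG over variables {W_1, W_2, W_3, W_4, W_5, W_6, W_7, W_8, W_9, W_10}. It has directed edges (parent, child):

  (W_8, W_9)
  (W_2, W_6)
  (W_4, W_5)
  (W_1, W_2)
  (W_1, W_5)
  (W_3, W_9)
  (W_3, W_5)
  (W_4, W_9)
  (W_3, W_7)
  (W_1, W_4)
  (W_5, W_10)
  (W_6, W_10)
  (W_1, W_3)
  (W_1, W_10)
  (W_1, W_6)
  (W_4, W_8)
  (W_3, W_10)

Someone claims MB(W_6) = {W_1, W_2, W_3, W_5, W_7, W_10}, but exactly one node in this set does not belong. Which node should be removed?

By definition, MB(W_6) is built from W_6's parents, W_6's children, and the co-parents of W_6.
W_6 has parents W_1, W_2.
W_6 has child W_10.
Parents of each child, excluding W_6:
  W_10: W_1, W_3, W_5
MB(W_6) = {W_1, W_2, W_3, W_5, W_10}.
W_7 is neither a parent, child, nor co-parent of W_6, so it does not belong.

W_7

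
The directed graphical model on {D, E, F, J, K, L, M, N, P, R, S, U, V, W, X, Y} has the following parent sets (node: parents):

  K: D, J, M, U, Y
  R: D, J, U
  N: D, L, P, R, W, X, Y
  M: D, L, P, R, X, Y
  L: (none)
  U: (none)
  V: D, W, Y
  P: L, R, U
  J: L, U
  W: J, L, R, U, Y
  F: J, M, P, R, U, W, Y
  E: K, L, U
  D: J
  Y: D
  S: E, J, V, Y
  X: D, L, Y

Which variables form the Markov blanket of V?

V's children: S.
V has parents D, W, Y.
Other parents of V's children:
  S: E, J, Y
MB(V) = {D, E, J, S, W, Y}.

{D, E, J, S, W, Y}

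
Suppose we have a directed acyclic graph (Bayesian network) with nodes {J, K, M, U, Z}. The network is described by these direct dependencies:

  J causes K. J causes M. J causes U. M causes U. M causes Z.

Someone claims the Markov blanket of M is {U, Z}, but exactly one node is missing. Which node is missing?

The Markov blanket of a node is its parents, its children, and the other parents of its children.
M's children: U, Z.
Pa(M) = {J}.
For each child, the remaining parents (spouses of M):
  U's other parent is J.
  Z has no other parent.
MB(M) = {J, U, Z}.
Comparing with the claimed set, J is missing.

J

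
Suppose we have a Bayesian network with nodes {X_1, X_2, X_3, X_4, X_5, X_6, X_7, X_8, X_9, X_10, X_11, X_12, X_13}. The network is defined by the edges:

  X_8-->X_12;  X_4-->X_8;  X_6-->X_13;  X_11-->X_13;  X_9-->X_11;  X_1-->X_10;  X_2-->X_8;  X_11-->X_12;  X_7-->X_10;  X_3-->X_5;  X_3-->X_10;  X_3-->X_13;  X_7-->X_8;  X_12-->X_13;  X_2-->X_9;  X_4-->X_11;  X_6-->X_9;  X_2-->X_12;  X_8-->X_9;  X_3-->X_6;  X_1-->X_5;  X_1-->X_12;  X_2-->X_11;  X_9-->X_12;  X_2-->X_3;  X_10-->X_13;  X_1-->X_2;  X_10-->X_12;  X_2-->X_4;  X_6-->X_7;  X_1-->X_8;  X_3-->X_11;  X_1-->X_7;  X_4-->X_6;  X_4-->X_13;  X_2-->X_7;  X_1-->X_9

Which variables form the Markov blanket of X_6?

{X_1, X_2, X_3, X_4, X_7, X_8, X_9, X_10, X_11, X_12, X_13}

The Markov blanket of a node is its parents, its children, and the other parents of its children.
X_6's children: X_7, X_9, X_13.
X_6's parents: X_3, X_4.
For each child, the remaining parents (spouses of X_6):
  parents(X_7) \ {X_6} = {X_1, X_2}.
  X_9's other parents are X_1, X_2, X_8.
  parents(X_13) \ {X_6} = {X_3, X_4, X_10, X_11, X_12}.
So the Markov blanket of X_6 is {X_1, X_2, X_3, X_4, X_7, X_8, X_9, X_10, X_11, X_12, X_13}.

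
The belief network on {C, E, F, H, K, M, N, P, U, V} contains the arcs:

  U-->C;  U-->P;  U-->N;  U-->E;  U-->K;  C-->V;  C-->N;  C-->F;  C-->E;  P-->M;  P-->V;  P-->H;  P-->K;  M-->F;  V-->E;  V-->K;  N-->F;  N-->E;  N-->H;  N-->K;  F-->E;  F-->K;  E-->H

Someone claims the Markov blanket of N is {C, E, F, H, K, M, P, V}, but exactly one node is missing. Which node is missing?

U

N's parents: C, U.
Ch(N) = {E, F, H, K}.
Parents of each child, excluding N:
  parents(F) \ {N} = {C, M}.
  E also has parents C, F, U, V.
  parents(H) \ {N} = {E, P}.
  K also has parents F, P, U, V.
MB(N) = {C, E, F, H, K, M, P, U, V}.
Comparing with the claimed set, U is missing.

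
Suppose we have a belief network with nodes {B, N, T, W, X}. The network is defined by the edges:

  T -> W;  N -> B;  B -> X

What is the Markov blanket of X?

Children of X: none.
Parents of X: B.
With no children, X has no spouses; the co-parent set is empty.
Union: {B} ∪ {} ∪ {} = {B}.

{B}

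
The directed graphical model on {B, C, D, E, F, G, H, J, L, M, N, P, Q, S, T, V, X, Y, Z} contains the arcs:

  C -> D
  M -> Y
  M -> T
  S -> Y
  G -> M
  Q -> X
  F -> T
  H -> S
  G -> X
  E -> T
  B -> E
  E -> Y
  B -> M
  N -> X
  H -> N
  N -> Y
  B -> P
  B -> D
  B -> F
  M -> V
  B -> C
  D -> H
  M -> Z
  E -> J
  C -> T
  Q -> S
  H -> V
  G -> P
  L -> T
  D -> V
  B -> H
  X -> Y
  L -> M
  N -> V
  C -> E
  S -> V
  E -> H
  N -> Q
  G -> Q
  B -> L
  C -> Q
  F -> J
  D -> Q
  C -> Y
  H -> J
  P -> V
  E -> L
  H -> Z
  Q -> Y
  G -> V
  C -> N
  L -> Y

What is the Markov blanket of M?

By definition, MB(M) is built from M's parents, M's children, and the co-parents of M.
Parents of M: B, G, L.
Children of M: T, V, Y, Z.
For each child, the remaining parents (spouses of M):
  T: C, E, F, L
  V: D, G, H, N, P, S
  Y: C, E, L, N, Q, S, X
  Z: H
Union: {B, G, L} ∪ {T, V, Y, Z} ∪ {C, D, E, F, G, H, L, N, P, Q, S, X} = {B, C, D, E, F, G, H, L, N, P, Q, S, T, V, X, Y, Z}.

{B, C, D, E, F, G, H, L, N, P, Q, S, T, V, X, Y, Z}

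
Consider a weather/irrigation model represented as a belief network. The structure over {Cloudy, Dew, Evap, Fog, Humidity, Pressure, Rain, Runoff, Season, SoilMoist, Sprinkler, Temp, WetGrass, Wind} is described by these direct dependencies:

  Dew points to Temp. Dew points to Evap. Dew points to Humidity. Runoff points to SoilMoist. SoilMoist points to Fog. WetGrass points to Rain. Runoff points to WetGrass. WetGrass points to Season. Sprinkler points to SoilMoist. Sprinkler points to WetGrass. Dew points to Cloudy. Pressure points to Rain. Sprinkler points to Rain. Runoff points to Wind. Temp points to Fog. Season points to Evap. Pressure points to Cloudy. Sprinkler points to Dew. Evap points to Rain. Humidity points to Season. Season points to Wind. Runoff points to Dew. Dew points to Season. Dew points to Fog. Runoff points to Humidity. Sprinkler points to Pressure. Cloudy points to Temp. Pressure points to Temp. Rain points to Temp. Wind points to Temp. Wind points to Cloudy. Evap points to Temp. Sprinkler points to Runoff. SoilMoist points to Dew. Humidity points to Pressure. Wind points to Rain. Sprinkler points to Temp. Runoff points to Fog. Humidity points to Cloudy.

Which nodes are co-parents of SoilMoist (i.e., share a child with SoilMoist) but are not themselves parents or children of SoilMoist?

{Temp}

Children of SoilMoist: Dew, Fog.
  Dew: Runoff, Sprinkler
  Fog: Dew, Runoff, Temp
Excluding nodes already adjacent to SoilMoist (Dew, Fog, Runoff, Sprinkler), the co-parent-only contribution is {Temp}.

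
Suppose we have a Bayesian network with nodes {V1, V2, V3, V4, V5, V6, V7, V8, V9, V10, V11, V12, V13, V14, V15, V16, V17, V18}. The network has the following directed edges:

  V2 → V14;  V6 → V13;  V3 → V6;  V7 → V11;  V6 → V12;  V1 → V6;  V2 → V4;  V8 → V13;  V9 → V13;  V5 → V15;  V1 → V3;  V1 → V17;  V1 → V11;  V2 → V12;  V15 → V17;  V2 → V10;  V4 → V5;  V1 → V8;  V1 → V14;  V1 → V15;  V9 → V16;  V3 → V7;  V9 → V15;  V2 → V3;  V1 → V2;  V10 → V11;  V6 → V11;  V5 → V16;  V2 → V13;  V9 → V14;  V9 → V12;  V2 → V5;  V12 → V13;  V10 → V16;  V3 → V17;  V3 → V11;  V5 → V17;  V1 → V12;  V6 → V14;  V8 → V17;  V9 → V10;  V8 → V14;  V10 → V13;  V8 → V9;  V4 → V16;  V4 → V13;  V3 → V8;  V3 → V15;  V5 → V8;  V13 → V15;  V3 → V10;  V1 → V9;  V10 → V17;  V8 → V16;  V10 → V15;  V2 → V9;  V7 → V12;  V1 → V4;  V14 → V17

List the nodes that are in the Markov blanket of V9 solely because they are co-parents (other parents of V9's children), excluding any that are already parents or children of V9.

{V3, V4, V5, V6, V7}

Children of V9: V10, V12, V13, V14, V15, V16.
  V10's other parents are V2, V3.
  V12 also has parents V1, V2, V6, V7.
  V13's other parents are V2, V4, V6, V8, V10, V12.
  V14 also has parents V1, V2, V6, V8.
  V15's other parents are V1, V3, V5, V10, V13.
  V16's other parents are V4, V5, V8, V10.
Excluding nodes already adjacent to V9 (V1, V2, V8, V10, V12, V13, V14, V15, V16), the co-parent-only contribution is {V3, V4, V5, V6, V7}.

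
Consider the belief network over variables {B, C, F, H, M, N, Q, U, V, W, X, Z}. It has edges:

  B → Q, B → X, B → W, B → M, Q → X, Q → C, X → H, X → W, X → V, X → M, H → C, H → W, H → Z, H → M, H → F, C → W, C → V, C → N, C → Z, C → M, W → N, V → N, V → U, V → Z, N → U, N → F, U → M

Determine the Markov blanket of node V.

{C, H, N, U, W, X, Z}

Recall MB(v) = parents ∪ children ∪ spouses, where spouses are the other parents of v's children.
V has parents C, X.
Children of V: N, U, Z.
Co-parents of V (other parents of its children):
  N: C, W
  U: N
  Z: C, H
Union: {C, X} ∪ {N, U, Z} ∪ {C, H, N, W} = {C, H, N, U, W, X, Z}.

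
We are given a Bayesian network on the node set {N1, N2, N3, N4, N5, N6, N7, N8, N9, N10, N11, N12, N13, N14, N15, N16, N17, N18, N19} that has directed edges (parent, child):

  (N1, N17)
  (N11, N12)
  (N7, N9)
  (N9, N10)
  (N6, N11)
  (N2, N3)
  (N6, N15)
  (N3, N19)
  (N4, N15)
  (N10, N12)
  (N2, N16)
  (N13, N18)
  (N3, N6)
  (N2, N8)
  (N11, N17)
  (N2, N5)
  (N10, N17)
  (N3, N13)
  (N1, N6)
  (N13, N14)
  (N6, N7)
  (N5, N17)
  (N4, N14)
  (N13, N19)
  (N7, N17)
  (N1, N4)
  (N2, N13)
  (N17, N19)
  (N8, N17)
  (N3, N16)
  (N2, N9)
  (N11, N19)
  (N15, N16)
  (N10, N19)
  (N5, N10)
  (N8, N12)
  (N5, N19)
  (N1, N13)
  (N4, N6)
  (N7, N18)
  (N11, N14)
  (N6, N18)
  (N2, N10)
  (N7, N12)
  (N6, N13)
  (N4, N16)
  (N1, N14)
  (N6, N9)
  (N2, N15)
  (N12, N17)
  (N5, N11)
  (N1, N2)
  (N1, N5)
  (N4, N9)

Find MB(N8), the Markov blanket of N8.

{N1, N2, N5, N7, N10, N11, N12, N17}

N8's children: N12, N17.
N8's parents: N2.
Parents of each child, excluding N8:
  N12: N7, N10, N11
  N17: N1, N5, N7, N10, N11, N12
Taking the union gives {N1, N2, N5, N7, N10, N11, N12, N17}.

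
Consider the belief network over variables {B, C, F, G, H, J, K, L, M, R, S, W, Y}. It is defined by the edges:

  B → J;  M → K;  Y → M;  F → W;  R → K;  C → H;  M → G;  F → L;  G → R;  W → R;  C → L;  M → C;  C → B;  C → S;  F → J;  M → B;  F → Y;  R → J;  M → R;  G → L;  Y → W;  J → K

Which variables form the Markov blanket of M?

{B, C, G, J, K, R, W, Y}

A node's Markov blanket = Pa ∪ Ch ∪ (parents of Ch other than the node itself).
Pa(M) = {Y}.
M has children B, C, G, K, R.
Co-parents of M (other parents of its children):
  C has no other parent.
  G has no other parent.
  R also has parents G, W.
  parents(B) \ {M} = {C}.
  K also has parents J, R.
Taking the union gives {B, C, G, J, K, R, W, Y}.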